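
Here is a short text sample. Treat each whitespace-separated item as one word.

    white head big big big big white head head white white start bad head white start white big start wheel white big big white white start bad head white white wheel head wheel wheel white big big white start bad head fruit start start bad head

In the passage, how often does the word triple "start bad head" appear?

Scanning the 44 overlapping trigram windows for "start bad head":
  position 12–14: start bad head
  position 26–28: start bad head
  position 39–41: start bad head
  position 44–46: start bad head

4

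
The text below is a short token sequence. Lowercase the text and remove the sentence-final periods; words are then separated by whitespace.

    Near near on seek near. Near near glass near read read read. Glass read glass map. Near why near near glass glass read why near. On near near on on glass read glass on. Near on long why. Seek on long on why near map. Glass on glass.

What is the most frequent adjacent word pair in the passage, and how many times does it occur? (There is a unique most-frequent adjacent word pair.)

"near near", 5 times

Bigram frequencies (highest first):
  near near: 5
  near on: 4
  read glass: 3
  glass read: 3
  why near: 3
  near glass: 2
  … (22 more, each ≤ 2)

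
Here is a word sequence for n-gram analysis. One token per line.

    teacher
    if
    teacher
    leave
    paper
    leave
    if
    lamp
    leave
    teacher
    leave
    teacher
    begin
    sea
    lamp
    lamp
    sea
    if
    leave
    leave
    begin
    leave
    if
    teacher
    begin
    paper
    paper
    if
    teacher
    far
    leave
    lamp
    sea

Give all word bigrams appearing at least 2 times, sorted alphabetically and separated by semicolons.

if teacher; lamp sea; leave if; leave teacher; teacher begin; teacher leave

Bigram counts meeting the condition (at least 2 times):
  if teacher: 3
  lamp sea: 2
  leave if: 2
  leave teacher: 2
  teacher begin: 2
  teacher leave: 2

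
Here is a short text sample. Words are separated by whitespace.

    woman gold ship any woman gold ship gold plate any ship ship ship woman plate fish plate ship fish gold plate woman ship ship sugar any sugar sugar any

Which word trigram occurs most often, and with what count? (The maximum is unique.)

"woman gold ship", 2 times

Trigram frequencies (highest first):
  woman gold ship: 2
  gold ship any: 1
  ship any woman: 1
  any woman gold: 1
  gold ship gold: 1
  ship gold plate: 1
  … (20 more, each ≤ 1)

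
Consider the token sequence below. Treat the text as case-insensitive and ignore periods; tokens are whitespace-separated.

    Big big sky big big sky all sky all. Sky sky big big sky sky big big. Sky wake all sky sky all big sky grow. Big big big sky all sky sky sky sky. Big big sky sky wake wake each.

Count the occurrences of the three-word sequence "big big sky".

Scanning the 40 overlapping trigram windows for "big big sky":
  position 1–3: big big sky
  position 4–6: big big sky
  position 12–14: big big sky
  position 16–18: big big sky
  position 28–30: big big sky
  position 36–38: big big sky

6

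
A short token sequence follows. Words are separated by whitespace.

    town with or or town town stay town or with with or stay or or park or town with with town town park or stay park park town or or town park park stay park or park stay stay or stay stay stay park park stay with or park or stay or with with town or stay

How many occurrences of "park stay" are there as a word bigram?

3

Scanning the 56 overlapping bigram windows for "park stay":
  position 33–34: park stay
  position 37–38: park stay
  position 45–46: park stay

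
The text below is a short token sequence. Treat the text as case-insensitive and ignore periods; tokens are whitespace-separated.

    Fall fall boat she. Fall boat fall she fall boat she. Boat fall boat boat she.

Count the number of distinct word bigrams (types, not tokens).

16 tokens → 15 bigram windows in total.
Repeated bigrams (each contributes count−1 duplicates):
  fall boat: 4
  boat she: 3
  boat fall: 2
  she fall: 2
7 duplicate windows → 15 − 7 = 8 distinct.

8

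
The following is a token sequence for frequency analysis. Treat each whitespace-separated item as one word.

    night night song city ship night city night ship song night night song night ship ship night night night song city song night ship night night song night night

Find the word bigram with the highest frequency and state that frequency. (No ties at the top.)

"night night", 6 times

Bigram frequencies (highest first):
  night night: 6
  night song: 4
  song night: 4
  ship night: 3
  night ship: 3
  song city: 2
  … (6 more, each ≤ 1)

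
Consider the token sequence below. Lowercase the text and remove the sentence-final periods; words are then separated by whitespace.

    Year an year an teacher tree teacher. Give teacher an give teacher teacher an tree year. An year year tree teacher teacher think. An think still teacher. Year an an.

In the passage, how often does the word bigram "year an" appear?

Scanning the 29 overlapping bigram windows for "year an":
  position 1–2: year an
  position 3–4: year an
  position 16–17: year an
  position 28–29: year an

4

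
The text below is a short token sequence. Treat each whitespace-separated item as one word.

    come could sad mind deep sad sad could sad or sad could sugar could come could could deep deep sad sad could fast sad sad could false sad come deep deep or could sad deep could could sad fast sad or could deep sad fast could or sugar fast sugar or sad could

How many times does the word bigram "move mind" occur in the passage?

Scanning the 52 overlapping bigram windows for "move mind":
  (none found)

0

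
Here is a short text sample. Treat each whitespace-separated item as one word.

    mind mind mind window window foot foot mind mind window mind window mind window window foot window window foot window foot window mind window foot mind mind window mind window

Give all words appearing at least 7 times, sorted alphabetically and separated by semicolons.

mind; window

Unigram counts meeting the condition (at least 7 times):
  mind: 11
  window: 13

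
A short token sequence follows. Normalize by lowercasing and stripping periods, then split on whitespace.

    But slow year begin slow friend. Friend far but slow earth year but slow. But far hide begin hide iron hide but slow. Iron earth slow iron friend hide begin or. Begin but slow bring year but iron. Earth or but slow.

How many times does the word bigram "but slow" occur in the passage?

Scanning the 41 overlapping bigram windows for "but slow":
  position 1–2: but slow
  position 9–10: but slow
  position 13–14: but slow
  position 22–23: but slow
  position 33–34: but slow
  position 41–42: but slow

6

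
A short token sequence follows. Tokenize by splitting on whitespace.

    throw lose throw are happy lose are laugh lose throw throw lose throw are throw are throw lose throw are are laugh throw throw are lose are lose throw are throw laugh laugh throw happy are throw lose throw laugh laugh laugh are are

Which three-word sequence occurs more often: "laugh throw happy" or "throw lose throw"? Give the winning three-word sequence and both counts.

"throw lose throw" (4 vs 1)

"laugh throw happy": 1 occurrence
"throw lose throw": 4 occurrences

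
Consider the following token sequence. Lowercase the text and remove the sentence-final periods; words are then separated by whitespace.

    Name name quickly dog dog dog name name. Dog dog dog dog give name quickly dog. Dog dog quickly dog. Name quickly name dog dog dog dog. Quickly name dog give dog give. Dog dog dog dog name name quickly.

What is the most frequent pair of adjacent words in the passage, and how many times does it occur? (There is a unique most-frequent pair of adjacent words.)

Bigram frequencies (highest first):
  dog dog: 13
  name quickly: 4
  name name: 3
  quickly dog: 3
  dog name: 3
  name dog: 3
  … (5 more, each ≤ 3)

"dog dog", 13 times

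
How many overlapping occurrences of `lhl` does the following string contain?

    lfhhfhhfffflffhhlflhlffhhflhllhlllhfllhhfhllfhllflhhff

Sliding a length-3 window over the 54 characters (52 positions):
  position 19–21: lhl
  position 27–29: lhl
  position 30–32: lhl

3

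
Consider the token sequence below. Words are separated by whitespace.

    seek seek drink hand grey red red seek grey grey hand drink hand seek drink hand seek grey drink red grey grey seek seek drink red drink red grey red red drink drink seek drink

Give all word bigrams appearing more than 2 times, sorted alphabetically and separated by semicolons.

drink hand; drink red; seek drink

Bigram counts meeting the condition (more than 2 times):
  drink hand: 3
  drink red: 3
  seek drink: 4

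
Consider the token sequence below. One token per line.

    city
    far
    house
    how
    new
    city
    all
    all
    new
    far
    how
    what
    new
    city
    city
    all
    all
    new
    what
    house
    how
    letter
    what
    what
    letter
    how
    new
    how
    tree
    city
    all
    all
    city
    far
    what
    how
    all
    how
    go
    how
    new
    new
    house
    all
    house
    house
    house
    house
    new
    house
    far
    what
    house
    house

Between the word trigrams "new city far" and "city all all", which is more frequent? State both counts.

"city all all" (3 vs 0)

"new city far": 0 occurrences
"city all all": 3 occurrences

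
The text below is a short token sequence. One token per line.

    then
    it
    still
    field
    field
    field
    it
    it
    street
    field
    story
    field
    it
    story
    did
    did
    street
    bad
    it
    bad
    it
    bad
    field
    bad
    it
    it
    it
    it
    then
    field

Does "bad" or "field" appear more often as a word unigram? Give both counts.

"bad": 4 occurrences
"field": 7 occurrences

"field" (7 vs 4)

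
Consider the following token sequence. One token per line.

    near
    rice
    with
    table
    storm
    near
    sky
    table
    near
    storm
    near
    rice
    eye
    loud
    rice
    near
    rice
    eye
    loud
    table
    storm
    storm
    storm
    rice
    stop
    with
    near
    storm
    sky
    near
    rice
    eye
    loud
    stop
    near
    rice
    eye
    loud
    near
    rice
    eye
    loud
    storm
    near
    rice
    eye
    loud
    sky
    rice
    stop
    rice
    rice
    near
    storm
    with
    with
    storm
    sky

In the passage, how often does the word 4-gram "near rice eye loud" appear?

Scanning the 55 overlapping 4-gram windows for "near rice eye loud":
  position 11–14: near rice eye loud
  position 16–19: near rice eye loud
  position 30–33: near rice eye loud
  position 35–38: near rice eye loud
  position 39–42: near rice eye loud
  position 44–47: near rice eye loud

6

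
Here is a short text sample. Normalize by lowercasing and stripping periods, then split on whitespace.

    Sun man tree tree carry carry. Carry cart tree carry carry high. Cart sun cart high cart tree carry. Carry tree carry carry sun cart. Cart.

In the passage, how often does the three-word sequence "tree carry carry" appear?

4

Scanning the 24 overlapping trigram windows for "tree carry carry":
  position 4–6: tree carry carry
  position 9–11: tree carry carry
  position 18–20: tree carry carry
  position 21–23: tree carry carry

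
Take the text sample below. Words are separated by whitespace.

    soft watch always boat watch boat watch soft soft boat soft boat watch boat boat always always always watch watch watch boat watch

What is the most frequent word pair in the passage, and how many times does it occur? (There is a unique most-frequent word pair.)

"boat watch", 4 times

Bigram frequencies (highest first):
  boat watch: 4
  watch boat: 3
  soft boat: 2
  always always: 2
  watch watch: 2
  soft watch: 1
  … (8 more, each ≤ 1)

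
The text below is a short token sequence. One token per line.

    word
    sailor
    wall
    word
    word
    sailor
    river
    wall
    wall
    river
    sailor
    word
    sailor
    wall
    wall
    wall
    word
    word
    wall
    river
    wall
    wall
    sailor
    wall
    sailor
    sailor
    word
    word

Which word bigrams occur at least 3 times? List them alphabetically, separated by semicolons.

Bigram counts meeting the condition (at least 3 times):
  sailor wall: 3
  wall wall: 4
  word sailor: 3
  word word: 3

sailor wall; wall wall; word sailor; word word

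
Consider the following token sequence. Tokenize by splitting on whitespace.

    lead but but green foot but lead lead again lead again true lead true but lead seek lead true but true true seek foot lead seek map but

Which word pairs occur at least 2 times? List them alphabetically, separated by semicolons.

but lead; lead again; lead seek; lead true; true but

Bigram counts meeting the condition (at least 2 times):
  but lead: 2
  lead again: 2
  lead seek: 2
  lead true: 2
  true but: 2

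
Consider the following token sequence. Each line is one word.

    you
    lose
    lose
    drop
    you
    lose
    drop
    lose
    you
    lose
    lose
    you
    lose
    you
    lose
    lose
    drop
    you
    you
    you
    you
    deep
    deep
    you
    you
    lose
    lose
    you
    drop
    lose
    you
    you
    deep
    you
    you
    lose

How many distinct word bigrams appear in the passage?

36 tokens → 35 bigram windows in total.
Repeated bigrams (each contributes count−1 duplicates):
  you lose: 7
  you you: 6
  lose you: 5
  lose lose: 4
  lose drop: 3
  deep you: 2
  drop lose: 2
  drop you: 2
  … (1 more repeated)
24 duplicate windows → 35 − 24 = 11 distinct.

11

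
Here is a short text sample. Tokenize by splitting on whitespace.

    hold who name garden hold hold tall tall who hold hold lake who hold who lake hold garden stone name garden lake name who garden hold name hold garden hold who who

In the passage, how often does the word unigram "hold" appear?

10

Scanning the 32 tokens for "hold":
  position 1: hold
  position 5: hold
  position 6: hold
  position 10: hold
  position 11: hold
  position 14: hold
  position 17: hold
  position 26: hold
  position 28: hold
  position 30: hold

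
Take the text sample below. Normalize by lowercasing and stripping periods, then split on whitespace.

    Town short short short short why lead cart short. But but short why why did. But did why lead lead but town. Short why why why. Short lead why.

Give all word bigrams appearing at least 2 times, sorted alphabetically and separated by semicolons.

Bigram counts meeting the condition (at least 2 times):
  short short: 3
  short why: 3
  town short: 2
  why lead: 2
  why why: 3

short short; short why; town short; why lead; why why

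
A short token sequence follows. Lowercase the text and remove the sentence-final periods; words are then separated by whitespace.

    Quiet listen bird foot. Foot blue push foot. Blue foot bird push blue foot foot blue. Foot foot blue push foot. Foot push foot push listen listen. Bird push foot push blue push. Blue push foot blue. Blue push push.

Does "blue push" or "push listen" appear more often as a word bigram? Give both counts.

"blue push": 5 occurrences
"push listen": 1 occurrence

"blue push" (5 vs 1)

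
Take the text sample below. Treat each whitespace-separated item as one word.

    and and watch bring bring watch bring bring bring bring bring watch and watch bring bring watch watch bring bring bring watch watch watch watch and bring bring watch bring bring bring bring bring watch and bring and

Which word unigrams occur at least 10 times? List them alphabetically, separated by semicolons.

bring; watch

Unigram counts meeting the condition (at least 10 times):
  bring: 20
  watch: 12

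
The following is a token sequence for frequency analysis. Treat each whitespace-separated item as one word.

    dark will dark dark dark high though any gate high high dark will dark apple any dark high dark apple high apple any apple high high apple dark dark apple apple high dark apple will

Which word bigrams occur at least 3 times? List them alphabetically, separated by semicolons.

apple high; dark apple; dark dark; high dark

Bigram counts meeting the condition (at least 3 times):
  apple high: 3
  dark apple: 4
  dark dark: 3
  high dark: 3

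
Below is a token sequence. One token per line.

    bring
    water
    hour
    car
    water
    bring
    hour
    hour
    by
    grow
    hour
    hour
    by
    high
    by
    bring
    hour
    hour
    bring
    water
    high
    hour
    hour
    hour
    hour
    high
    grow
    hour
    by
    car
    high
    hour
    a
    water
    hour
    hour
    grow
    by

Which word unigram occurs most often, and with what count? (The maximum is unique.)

"hour", 15 times

Unigram frequencies (highest first):
  hour: 15
  by: 5
  bring: 4
  water: 4
  high: 4
  grow: 3
  … (2 more, each ≤ 2)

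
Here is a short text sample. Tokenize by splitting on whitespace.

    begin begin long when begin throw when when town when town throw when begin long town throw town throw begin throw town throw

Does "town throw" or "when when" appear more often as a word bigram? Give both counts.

"town throw": 4 occurrences
"when when": 1 occurrence

"town throw" (4 vs 1)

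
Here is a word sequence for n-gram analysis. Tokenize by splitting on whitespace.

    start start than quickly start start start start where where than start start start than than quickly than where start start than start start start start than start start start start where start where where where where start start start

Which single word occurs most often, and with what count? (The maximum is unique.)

"start", 23 times

Unigram frequencies (highest first):
  start: 23
  where: 8
  than: 7
  quickly: 2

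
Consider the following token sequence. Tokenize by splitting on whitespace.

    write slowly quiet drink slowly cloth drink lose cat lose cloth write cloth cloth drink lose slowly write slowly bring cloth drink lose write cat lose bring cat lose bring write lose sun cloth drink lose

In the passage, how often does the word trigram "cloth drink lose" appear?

Scanning the 34 overlapping trigram windows for "cloth drink lose":
  position 6–8: cloth drink lose
  position 14–16: cloth drink lose
  position 21–23: cloth drink lose
  position 34–36: cloth drink lose

4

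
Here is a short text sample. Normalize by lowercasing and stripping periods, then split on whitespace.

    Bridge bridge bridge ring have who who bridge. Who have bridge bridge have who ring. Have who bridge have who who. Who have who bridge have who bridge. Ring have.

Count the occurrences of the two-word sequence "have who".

Scanning the 29 overlapping bigram windows for "have who":
  position 5–6: have who
  position 13–14: have who
  position 16–17: have who
  position 19–20: have who
  position 23–24: have who
  position 26–27: have who

6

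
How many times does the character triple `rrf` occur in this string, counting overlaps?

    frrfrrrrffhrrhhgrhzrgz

Sliding a length-3 window over the 22 characters (20 positions):
  position 2–4: rrf
  position 7–9: rrf

2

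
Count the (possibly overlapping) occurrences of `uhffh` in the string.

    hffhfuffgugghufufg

Sliding a length-5 window over the 18 characters (14 positions):
  (no match at any position)

0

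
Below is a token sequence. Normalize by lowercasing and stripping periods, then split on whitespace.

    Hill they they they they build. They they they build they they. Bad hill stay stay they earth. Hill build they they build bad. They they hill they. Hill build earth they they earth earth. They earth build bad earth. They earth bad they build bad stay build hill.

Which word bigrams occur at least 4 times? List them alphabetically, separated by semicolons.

they build; they earth; they they

Bigram counts meeting the condition (at least 4 times):
  they build: 4
  they earth: 4
  they they: 9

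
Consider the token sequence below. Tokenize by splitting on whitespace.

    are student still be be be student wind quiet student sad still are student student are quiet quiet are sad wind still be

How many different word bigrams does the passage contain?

23 tokens → 22 bigram windows in total.
Repeated bigrams (each contributes count−1 duplicates):
  are student: 2
  be be: 2
  still be: 2
3 duplicate windows → 22 − 3 = 19 distinct.

19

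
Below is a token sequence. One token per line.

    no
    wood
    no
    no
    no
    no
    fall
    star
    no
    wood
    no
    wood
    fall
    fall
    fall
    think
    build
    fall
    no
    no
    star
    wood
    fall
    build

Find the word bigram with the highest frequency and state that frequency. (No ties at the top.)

Bigram frequencies (highest first):
  no no: 4
  no wood: 3
  wood no: 2
  wood fall: 2
  fall fall: 2
  no fall: 1
  … (9 more, each ≤ 1)

"no no", 4 times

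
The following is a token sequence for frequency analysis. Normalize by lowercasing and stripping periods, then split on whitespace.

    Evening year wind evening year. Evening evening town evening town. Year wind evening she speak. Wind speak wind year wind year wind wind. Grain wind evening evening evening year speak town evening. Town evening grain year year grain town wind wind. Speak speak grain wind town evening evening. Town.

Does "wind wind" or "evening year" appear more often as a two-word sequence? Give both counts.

"evening year" (3 vs 2)

"wind wind": 2 occurrences
"evening year": 3 occurrences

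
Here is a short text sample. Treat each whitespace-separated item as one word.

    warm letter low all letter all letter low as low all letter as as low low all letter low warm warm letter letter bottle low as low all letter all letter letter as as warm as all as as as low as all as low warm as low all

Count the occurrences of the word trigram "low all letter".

Scanning the 47 overlapping trigram windows for "low all letter":
  position 3–5: low all letter
  position 10–12: low all letter
  position 16–18: low all letter
  position 27–29: low all letter

4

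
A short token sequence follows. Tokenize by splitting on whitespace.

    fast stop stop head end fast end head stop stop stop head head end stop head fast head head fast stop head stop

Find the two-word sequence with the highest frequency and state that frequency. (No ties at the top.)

Bigram frequencies (highest first):
  stop head: 4
  stop stop: 3
  fast stop: 2
  head end: 2
  head stop: 2
  head head: 2
  … (6 more, each ≤ 2)

"stop head", 4 times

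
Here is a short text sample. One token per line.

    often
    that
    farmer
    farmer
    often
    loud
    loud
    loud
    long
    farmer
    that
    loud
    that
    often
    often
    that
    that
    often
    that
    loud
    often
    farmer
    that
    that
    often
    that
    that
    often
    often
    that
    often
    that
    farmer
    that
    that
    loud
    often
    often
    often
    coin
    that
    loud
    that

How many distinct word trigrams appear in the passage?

43 tokens → 41 trigram windows in total.
Repeated trigrams (each contributes count−1 duplicates):
  that often that: 3
  that that often: 3
  farmer that that: 2
  often often that: 2
  often that farmer: 2
  often that that: 2
  that loud often: 2
  that loud that: 2
  … (1 more repeated)
11 duplicate windows → 41 − 11 = 30 distinct.

30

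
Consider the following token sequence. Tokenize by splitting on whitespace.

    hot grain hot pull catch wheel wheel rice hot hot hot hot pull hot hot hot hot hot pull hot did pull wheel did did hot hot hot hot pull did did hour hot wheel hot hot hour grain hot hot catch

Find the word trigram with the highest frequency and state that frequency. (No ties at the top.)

"hot hot hot", 7 times

Trigram frequencies (highest first):
  hot hot hot: 7
  hot hot pull: 3
  hot pull hot: 2
  hot grain hot: 1
  grain hot pull: 1
  hot pull catch: 1
  … (25 more, each ≤ 1)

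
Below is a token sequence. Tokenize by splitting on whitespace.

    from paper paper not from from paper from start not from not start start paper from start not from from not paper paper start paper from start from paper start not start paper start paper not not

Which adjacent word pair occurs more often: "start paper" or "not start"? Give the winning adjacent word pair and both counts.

"start paper" (4 vs 2)

"start paper": 4 occurrences
"not start": 2 occurrences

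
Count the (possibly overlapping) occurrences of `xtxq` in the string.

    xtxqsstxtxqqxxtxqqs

3

Sliding a length-4 window over the 19 characters (16 positions):
  position 1–4: xtxq
  position 8–11: xtxq
  position 14–17: xtxq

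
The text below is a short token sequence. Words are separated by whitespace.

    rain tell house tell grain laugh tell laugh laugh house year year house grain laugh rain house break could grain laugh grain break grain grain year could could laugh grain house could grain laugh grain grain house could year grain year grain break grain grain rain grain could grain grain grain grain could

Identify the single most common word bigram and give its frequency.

"grain grain", 6 times

Bigram frequencies (highest first):
  grain grain: 6
  grain laugh: 4
  could grain: 3
  laugh grain: 3
  grain break: 2
  break grain: 2
  … (27 more, each ≤ 2)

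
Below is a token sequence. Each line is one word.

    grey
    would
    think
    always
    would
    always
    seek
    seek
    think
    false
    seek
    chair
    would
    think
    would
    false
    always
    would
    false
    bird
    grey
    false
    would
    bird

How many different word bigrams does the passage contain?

24 tokens → 23 bigram windows in total.
Repeated bigrams (each contributes count−1 duplicates):
  always would: 2
  would false: 2
  would think: 2
3 duplicate windows → 23 − 3 = 20 distinct.

20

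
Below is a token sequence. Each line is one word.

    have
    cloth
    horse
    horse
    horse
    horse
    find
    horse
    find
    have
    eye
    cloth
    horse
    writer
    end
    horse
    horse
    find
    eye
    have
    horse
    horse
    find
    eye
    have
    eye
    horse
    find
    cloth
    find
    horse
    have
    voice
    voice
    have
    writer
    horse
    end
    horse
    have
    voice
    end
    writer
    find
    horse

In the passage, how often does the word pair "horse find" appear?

5

Scanning the 44 overlapping bigram windows for "horse find":
  position 6–7: horse find
  position 8–9: horse find
  position 17–18: horse find
  position 22–23: horse find
  position 27–28: horse find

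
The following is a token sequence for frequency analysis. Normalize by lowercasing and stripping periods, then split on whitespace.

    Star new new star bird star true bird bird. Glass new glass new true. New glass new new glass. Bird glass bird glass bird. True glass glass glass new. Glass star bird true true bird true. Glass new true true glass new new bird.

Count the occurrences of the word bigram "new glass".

4

Scanning the 43 overlapping bigram windows for "new glass":
  position 11–12: new glass
  position 15–16: new glass
  position 18–19: new glass
  position 29–30: new glass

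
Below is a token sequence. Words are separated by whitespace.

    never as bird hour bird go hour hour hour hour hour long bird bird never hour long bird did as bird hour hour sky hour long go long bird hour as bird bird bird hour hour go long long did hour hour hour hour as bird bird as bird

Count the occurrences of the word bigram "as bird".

5

Scanning the 48 overlapping bigram windows for "as bird":
  position 2–3: as bird
  position 20–21: as bird
  position 31–32: as bird
  position 45–46: as bird
  position 48–49: as bird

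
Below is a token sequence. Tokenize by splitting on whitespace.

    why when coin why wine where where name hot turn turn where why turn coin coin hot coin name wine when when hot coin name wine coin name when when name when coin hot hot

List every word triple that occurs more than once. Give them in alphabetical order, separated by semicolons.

Trigram counts meeting the condition (more than once):
  coin name wine: 2
  hot coin name: 2

coin name wine; hot coin name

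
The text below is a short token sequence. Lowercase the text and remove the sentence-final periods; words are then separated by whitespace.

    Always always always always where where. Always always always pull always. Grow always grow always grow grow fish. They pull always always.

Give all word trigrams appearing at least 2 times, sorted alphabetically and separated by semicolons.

Trigram counts meeting the condition (at least 2 times):
  always always always: 3
  always grow always: 2
  grow always grow: 2

always always always; always grow always; grow always grow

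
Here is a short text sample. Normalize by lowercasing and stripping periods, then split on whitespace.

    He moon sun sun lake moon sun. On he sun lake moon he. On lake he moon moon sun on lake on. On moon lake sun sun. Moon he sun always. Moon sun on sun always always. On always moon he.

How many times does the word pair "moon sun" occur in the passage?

4

Scanning the 40 overlapping bigram windows for "moon sun":
  position 2–3: moon sun
  position 6–7: moon sun
  position 18–19: moon sun
  position 32–33: moon sun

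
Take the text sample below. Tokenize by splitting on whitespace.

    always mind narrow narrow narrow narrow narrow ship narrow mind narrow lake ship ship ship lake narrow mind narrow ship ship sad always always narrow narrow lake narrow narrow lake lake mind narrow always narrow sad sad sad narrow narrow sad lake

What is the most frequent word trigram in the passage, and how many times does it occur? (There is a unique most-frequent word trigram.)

"narrow narrow narrow", 3 times

Trigram frequencies (highest first):
  narrow narrow narrow: 3
  narrow mind narrow: 2
  narrow narrow lake: 2
  always mind narrow: 1
  mind narrow narrow: 1
  narrow narrow ship: 1
  … (30 more, each ≤ 1)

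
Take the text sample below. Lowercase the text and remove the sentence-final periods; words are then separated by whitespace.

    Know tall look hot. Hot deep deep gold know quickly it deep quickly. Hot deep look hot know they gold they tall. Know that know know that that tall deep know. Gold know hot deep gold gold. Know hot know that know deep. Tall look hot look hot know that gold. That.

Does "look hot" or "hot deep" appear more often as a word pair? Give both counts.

"look hot": 4 occurrences
"hot deep": 3 occurrences

"look hot" (4 vs 3)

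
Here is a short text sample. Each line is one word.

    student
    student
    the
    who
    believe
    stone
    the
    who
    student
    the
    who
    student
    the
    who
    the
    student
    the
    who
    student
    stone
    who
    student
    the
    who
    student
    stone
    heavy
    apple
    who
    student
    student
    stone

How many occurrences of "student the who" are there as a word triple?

Scanning the 30 overlapping trigram windows for "student the who":
  position 2–4: student the who
  position 9–11: student the who
  position 12–14: student the who
  position 16–18: student the who
  position 22–24: student the who

5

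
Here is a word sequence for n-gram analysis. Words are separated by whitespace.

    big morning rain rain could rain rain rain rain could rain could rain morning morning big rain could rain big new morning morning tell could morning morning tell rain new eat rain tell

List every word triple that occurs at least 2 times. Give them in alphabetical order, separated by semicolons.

Trigram counts meeting the condition (at least 2 times):
  morning morning tell: 2
  rain could rain: 4
  rain rain could: 2
  rain rain rain: 2

morning morning tell; rain could rain; rain rain could; rain rain rain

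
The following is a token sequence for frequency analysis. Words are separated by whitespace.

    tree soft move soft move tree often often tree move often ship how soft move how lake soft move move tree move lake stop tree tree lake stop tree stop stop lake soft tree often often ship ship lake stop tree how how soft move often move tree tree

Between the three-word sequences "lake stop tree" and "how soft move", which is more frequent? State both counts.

"lake stop tree" (3 vs 2)

"lake stop tree": 3 occurrences
"how soft move": 2 occurrences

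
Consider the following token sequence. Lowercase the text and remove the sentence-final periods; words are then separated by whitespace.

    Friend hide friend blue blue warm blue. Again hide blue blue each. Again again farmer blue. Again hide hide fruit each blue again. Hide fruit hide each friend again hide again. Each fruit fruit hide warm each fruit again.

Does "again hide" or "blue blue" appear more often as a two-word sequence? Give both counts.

"again hide": 4 occurrences
"blue blue": 2 occurrences

"again hide" (4 vs 2)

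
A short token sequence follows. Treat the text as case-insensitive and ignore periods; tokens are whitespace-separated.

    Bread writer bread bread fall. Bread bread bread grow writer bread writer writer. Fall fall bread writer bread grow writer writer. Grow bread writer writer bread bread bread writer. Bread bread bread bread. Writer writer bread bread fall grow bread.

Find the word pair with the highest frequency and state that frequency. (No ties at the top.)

"bread bread", 9 times

Bigram frequencies (highest first):
  bread bread: 9
  bread writer: 6
  writer bread: 6
  writer writer: 4
  bread fall: 2
  fall bread: 2
  … (7 more, each ≤ 2)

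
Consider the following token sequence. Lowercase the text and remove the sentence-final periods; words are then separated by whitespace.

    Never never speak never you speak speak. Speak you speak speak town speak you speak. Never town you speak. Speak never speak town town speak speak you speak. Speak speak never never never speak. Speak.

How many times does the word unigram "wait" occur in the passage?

Scanning the 35 tokens for "wait":
  (none found)

0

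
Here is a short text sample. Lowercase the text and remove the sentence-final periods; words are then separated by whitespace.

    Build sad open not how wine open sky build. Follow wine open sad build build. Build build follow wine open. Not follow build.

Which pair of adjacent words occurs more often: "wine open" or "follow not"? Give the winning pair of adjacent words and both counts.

"wine open" (3 vs 0)

"wine open": 3 occurrences
"follow not": 0 occurrences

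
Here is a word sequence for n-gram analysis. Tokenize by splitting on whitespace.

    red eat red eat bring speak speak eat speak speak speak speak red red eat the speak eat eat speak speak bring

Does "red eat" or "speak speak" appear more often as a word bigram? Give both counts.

"red eat": 3 occurrences
"speak speak": 5 occurrences

"speak speak" (5 vs 3)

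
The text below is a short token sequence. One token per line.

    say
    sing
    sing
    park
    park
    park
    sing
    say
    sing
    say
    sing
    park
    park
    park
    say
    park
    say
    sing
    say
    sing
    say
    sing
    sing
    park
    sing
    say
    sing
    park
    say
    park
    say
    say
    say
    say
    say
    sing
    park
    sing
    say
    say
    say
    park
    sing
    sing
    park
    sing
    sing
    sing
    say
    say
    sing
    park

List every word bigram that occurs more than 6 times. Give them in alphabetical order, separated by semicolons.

Bigram counts meeting the condition (more than 6 times):
  say say: 7
  say sing: 9
  sing park: 7
  sing say: 7

say say; say sing; sing park; sing say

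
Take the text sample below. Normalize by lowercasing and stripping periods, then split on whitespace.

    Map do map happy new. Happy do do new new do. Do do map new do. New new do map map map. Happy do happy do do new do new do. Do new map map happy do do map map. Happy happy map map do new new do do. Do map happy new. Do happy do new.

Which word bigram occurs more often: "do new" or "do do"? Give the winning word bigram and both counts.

"do do" (8 vs 7)

"do new": 7 occurrences
"do do": 8 occurrences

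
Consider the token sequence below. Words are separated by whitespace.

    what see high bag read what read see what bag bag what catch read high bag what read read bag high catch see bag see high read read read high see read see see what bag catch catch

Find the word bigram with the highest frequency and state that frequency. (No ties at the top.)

"read read", 3 times

Bigram frequencies (highest first):
  read read: 3
  see high: 2
  high bag: 2
  what read: 2
  read see: 2
  see what: 2
  … (21 more, each ≤ 2)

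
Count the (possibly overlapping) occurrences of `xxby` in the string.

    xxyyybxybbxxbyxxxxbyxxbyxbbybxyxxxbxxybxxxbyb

Sliding a length-4 window over the 45 characters (42 positions):
  position 11–14: xxby
  position 17–20: xxby
  position 21–24: xxby
  position 41–44: xxby

4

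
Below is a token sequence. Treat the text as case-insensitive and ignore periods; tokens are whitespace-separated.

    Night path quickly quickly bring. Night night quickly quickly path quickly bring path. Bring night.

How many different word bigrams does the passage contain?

10

15 tokens → 14 bigram windows in total.
Repeated bigrams (each contributes count−1 duplicates):
  bring night: 2
  path quickly: 2
  quickly bring: 2
  quickly quickly: 2
4 duplicate windows → 14 − 4 = 10 distinct.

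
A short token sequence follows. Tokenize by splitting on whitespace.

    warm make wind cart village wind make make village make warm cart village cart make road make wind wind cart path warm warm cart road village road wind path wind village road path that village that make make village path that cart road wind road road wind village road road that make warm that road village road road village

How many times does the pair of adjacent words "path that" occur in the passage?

2

Scanning the 58 overlapping bigram windows for "path that":
  position 33–34: path that
  position 40–41: path that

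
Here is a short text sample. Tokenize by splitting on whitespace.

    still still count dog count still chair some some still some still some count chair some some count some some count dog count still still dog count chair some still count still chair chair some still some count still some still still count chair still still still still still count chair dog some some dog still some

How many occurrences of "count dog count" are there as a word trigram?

2

Scanning the 55 overlapping trigram windows for "count dog count":
  position 3–5: count dog count
  position 21–23: count dog count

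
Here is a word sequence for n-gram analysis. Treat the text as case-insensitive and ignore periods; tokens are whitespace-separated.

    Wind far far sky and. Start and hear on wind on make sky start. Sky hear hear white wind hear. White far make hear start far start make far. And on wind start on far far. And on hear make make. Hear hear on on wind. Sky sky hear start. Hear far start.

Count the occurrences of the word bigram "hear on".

Scanning the 52 overlapping bigram windows for "hear on":
  position 8–9: hear on
  position 43–44: hear on

2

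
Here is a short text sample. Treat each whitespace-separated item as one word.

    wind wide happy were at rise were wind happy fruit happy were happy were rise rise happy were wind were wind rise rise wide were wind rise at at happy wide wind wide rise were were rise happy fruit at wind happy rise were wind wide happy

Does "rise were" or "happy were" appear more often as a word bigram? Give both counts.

"rise were": 3 occurrences
"happy were": 4 occurrences

"happy were" (4 vs 3)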